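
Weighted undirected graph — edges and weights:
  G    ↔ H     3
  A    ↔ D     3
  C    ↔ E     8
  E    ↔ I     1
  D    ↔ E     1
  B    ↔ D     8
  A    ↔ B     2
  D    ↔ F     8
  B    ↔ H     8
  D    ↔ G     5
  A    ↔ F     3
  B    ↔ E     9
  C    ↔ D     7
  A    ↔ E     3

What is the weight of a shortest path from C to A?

10

Checking several routes:
C→D→A: 7 + 3 = 10
C→D→E→A: 7 + 1 + 3 = 11
C→E→A: 8 + 3 = 11
The minimum is 10.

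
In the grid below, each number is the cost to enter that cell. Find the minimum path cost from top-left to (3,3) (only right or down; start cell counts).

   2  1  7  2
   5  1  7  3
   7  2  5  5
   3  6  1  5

17

Best path: [0,0] → [0,1] → [1,1] → [2,1] → [2,2] → [3,2] → [3,3]
Cost: 2 + 1 + 1 + 2 + 5 + 1 + 5 = 17
For comparison, the top-then-right route costs 25.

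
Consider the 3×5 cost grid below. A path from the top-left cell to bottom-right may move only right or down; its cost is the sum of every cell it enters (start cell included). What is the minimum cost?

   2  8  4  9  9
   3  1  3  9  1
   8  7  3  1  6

19

Cheapest: r0c0 -> r1c0 -> r1c1 -> r1c2 -> r2c2 -> r2c3 -> r2c4
  2 + 3 + 1 + 3 + 3 + 1 + 6 = 19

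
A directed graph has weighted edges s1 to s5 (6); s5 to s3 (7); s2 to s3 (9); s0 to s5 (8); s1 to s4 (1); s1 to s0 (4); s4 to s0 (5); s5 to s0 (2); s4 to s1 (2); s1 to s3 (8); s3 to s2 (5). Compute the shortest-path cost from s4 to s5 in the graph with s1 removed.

13

Paths from s4 to s5 avoiding s1:
s4 → s0 → s5: 5 + 8 = 13
The minimum is 13.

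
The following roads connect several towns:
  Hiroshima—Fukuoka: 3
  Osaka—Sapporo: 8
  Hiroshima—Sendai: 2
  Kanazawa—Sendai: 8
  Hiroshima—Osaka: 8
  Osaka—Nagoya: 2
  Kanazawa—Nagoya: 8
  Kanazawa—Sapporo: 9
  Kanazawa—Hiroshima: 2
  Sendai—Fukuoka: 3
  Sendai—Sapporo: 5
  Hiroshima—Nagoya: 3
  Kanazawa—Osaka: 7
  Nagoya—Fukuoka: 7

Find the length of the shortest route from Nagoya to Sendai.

Some routes from Nagoya to Sendai:
Nagoya -> Osaka -> Hiroshima -> Sendai: 2 + 8 + 2 = 12
Nagoya -> Fukuoka -> Sendai: 7 + 3 = 10
Nagoya -> Fukuoka -> Hiroshima -> Sendai: 7 + 3 + 2 = 12
Nagoya -> Kanazawa -> Hiroshima -> Sendai: 8 + 2 + 2 = 12
Nagoya -> Hiroshima -> Sendai: 3 + 2 = 5
Nagoya -> Hiroshima -> Fukuoka -> Sendai: 3 + 3 + 3 = 9
Best route has total 5.

5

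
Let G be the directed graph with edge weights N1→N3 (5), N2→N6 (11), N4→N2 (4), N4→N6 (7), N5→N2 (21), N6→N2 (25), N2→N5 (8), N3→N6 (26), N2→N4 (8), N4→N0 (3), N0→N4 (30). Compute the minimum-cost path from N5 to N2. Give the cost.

21

Routes from N5 to N2:
N5 -> N2: 21
Best route has total 21.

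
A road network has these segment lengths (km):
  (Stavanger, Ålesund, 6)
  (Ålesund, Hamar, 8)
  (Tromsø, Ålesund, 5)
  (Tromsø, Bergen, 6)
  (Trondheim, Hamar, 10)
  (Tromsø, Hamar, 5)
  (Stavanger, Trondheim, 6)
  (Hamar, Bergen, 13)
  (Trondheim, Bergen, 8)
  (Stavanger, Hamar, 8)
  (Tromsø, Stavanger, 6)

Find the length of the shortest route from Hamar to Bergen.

Checking several routes:
Hamar-Stavanger-Tromsø-Bergen: 8 + 6 + 6 = 20
Hamar-Tromsø-Bergen: 5 + 6 = 11
Hamar-Ålesund-Tromsø-Bergen: 8 + 5 + 6 = 19
Hamar-Trondheim-Bergen: 10 + 8 = 18
Hamar-Stavanger-Trondheim-Bergen: 8 + 6 + 8 = 22
Hamar-Bergen: 13
Shortest: 11 km.

11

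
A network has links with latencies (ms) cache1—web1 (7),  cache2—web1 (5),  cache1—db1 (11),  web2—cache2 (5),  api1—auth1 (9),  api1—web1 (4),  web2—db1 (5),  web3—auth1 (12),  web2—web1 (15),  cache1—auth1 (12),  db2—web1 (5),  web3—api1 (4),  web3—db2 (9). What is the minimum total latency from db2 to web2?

A few of the db2→web2 routes:
db2 - web1 - web2: 5 + 15 = 20
db2 - web1 - cache1 - db1 - web2: 5 + 7 + 11 + 5 = 28
db2 - web3 - api1 - web1 - web2: 9 + 4 + 4 + 15 = 32
db2 - web1 - cache2 - web2: 5 + 5 + 5 = 15
db2 - web3 - api1 - web1 - cache2 - web2: 9 + 4 + 4 + 5 + 5 = 27
The minimum is 15 ms.

15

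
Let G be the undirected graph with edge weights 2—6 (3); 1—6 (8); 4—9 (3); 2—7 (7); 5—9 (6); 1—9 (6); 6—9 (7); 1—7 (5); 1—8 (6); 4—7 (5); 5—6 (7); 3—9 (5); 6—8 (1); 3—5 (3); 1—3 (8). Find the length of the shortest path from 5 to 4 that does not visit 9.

21

Some routes from 5 to 4 avoiding 9:
5→6→1→7→4: 7 + 8 + 5 + 5 = 25
5→6→2→7→4: 7 + 3 + 7 + 5 = 22
5→6→8→1→7→4: 7 + 1 + 6 + 5 + 5 = 24
5→3→1→7→4: 3 + 8 + 5 + 5 = 21
5→3→1→8→6→2→7→4: 3 + 8 + 6 + 1 + 3 + 7 + 5 = 33
The minimum is 21.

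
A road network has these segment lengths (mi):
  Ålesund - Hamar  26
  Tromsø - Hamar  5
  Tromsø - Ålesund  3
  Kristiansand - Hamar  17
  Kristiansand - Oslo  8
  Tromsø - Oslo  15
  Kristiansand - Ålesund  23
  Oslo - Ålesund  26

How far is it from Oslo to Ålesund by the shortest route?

18

Comparing a few candidate routes:
Oslo - Tromsø - Ålesund: 15 + 3 = 18
Oslo - Kristiansand - Ålesund: 8 + 23 = 31
Oslo - Ålesund: 26
The minimum is 18 mi.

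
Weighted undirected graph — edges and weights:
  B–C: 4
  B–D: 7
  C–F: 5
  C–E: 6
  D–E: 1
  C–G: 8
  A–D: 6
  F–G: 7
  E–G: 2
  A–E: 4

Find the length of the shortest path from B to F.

9

Checking several routes:
B - C - F: 4 + 5 = 9
B - D - E - C - F: 7 + 1 + 6 + 5 = 19
B - D - E - G - F: 7 + 1 + 2 + 7 = 17
Best route has total 9.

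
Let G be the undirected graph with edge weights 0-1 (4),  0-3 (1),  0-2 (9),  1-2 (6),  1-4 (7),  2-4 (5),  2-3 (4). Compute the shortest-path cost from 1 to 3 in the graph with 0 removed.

Routes from 1 to 3 avoiding 0:
1→4→2→3: 7 + 5 + 4 = 16
1→2→3: 6 + 4 = 10
Best route has total 10.

10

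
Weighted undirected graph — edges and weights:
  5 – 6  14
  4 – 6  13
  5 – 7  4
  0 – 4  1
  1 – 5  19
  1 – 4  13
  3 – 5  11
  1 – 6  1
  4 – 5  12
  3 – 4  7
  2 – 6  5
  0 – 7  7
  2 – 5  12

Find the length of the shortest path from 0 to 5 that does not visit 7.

13

Some routes from 0 to 5 avoiding 7:
0 → 4 → 3 → 5: 1 + 7 + 11 = 19
0 → 4 → 1 → 6 → 5: 1 + 13 + 1 + 14 = 29
0 → 4 → 5: 1 + 12 = 13
0 → 4 → 6 → 5: 1 + 13 + 14 = 28
Shortest: 13.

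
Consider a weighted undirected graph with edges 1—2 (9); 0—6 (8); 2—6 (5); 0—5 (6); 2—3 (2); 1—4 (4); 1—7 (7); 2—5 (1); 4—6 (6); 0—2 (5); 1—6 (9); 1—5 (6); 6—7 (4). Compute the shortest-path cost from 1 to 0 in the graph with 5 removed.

Some routes from 1 to 0 avoiding 5:
1→2→0: 9 + 5 = 14
1→4→6→2→0: 4 + 6 + 5 + 5 = 20
1→7→6→0: 7 + 4 + 8 = 19
1→4→6→0: 4 + 6 + 8 = 18
1→6→0: 9 + 8 = 17
1→6→2→0: 9 + 5 + 5 = 19
Shortest: 14.

14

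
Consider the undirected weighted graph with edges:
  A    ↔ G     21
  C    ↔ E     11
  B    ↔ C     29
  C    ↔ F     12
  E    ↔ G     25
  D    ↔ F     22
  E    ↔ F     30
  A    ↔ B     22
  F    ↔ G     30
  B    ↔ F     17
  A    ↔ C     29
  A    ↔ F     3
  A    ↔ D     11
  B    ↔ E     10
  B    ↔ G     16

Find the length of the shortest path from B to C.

Some routes from B to C:
B → A → C: 22 + 29 = 51
B → F → C: 17 + 12 = 29
B → A → F → C: 22 + 3 + 12 = 37
B → C: 29
B → F → A → C: 17 + 3 + 29 = 49
B → E → C: 10 + 11 = 21
Best route has total 21.

21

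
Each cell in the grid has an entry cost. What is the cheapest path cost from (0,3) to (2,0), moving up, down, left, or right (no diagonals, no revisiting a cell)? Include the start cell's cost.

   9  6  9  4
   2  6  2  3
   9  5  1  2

Best path: (0,3) (1,3) (1,2) (2,2) (2,1) (2,0)
Cost: 4 + 3 + 2 + 1 + 5 + 9 = 24

24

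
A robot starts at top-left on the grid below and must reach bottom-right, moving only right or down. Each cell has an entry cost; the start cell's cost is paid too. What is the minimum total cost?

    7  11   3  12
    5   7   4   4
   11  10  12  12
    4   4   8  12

51

One optimal route is [0,0] -> [1,0] -> [1,1] -> [1,2] -> [1,3] -> [2,3] -> [3,3].
Its cost is 7 + 5 + 7 + 4 + 4 + 12 + 12 = 51.
(Top row then right column would cost 61.)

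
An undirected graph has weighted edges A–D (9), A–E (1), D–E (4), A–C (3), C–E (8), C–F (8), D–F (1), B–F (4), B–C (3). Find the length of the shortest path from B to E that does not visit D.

Candidate routes:
B - F - C - A - E: 4 + 8 + 3 + 1 = 16
B - C - E: 3 + 8 = 11
B - C - A - E: 3 + 3 + 1 = 7
B - F - C - E: 4 + 8 + 8 = 20
Shortest: 7.

7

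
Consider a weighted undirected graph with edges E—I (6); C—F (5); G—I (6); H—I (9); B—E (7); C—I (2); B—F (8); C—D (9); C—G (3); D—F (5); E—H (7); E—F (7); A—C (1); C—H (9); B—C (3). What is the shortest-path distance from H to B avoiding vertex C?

Comparing a few candidate routes:
H → E → B: 7 + 7 = 14
H → I → E → B: 9 + 6 + 7 = 22
H → E → F → B: 7 + 7 + 8 = 22
The minimum is 14.

14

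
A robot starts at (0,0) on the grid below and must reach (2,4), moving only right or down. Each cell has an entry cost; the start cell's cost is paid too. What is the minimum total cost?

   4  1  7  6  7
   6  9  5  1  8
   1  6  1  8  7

Best path: (0,0) -> (0,1) -> (0,2) -> (1,2) -> (1,3) -> (1,4) -> (2,4)
Cost: 4 + 1 + 7 + 5 + 1 + 8 + 7 = 33
(Top row then right column would cost 40.)

33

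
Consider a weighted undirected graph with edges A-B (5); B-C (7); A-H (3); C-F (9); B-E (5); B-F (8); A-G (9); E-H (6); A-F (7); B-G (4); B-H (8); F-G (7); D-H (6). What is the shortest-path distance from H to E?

6

A few of the H→E routes:
H → A → B → E: 3 + 5 + 5 = 13
H → E: 6
H → B → E: 8 + 5 = 13
Best route has total 6.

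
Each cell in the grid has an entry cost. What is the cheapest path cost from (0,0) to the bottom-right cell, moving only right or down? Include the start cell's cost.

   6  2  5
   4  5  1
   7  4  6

20

One optimal route is r0c0 r0c1 r0c2 r1c2 r2c2.
Its cost is 6 + 2 + 5 + 1 + 6 = 20.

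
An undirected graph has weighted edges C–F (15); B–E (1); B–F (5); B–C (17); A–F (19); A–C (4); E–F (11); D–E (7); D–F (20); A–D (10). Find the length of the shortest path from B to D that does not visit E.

25

A few of the B→D routes:
B → F → D: 5 + 20 = 25
B → F → C → A → D: 5 + 15 + 4 + 10 = 34
B → F → A → D: 5 + 19 + 10 = 34
B → C → F → D: 17 + 15 + 20 = 52
B → C → A → D: 17 + 4 + 10 = 31
B → C → A → F → D: 17 + 4 + 19 + 20 = 60
The minimum is 25.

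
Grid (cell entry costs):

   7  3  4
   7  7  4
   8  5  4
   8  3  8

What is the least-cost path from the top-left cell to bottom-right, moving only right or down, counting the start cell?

30

Take r0c0→r0c1→r0c2→r1c2→r2c2→r3c2 for a total of 7 + 3 + 4 + 4 + 4 + 8 = 30.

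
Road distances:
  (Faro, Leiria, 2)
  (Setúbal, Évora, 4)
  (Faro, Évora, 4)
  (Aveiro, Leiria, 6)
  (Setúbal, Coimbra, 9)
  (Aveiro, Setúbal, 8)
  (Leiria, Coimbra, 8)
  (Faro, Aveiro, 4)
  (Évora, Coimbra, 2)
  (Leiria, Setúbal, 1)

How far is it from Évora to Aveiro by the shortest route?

8

Some routes from Évora to Aveiro:
Évora→Faro→Leiria→Setúbal→Aveiro: 4 + 2 + 1 + 8 = 15
Évora→Faro→Aveiro: 4 + 4 = 8
Évora→Setúbal→Aveiro: 4 + 8 = 12
Évora→Setúbal→Leiria→Aveiro: 4 + 1 + 6 = 11
Évora→Setúbal→Leiria→Faro→Aveiro: 4 + 1 + 2 + 4 = 11
Évora→Faro→Leiria→Aveiro: 4 + 2 + 6 = 12
The minimum is 8.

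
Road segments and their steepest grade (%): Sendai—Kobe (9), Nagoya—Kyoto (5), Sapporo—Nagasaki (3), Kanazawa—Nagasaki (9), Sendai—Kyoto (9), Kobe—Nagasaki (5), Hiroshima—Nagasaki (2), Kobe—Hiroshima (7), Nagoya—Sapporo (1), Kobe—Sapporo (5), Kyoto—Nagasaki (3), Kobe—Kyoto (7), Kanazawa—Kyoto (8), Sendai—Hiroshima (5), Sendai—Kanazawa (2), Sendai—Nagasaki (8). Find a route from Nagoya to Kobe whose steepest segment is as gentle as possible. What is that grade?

5

Some routes from Nagoya to Kobe:
Nagoya -> Sapporo -> Kobe: max(1, 5) = 5
Nagoya -> Kyoto -> Nagasaki -> Kobe: max(5, 3, 5) = 5
Nagoya -> Kyoto -> Kobe: max(5, 7) = 7
Nagoya -> Sapporo -> Nagasaki -> Kobe: max(1, 3, 5) = 5
Nagoya -> Kyoto -> Nagasaki -> Sapporo -> Kobe: max(5, 3, 3, 5) = 5
Nagoya -> Kyoto -> Nagasaki -> Hiroshima -> Kobe: max(5, 3, 2, 7) = 7
Best route has worst link 5%.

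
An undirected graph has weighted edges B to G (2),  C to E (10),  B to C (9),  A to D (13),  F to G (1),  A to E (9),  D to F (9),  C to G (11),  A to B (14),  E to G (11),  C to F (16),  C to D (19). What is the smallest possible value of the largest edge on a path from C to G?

Checking several routes:
C-G: max(11) = 11
C-B-A-E-G: max(9, 14, 9, 11) = 14
C-B-G: max(9, 2) = 9
C-E-A-D-F-G: max(10, 9, 13, 9, 1) = 13
C-E-G: max(10, 11) = 11
Smallest bottleneck: 9.

9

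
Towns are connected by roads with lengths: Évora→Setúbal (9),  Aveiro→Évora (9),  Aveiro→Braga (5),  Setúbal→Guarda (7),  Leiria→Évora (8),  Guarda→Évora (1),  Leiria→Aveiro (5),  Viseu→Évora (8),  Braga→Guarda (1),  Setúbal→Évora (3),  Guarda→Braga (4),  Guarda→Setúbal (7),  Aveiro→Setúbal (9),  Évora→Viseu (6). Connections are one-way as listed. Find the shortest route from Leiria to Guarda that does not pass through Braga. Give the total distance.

21

Candidate routes:
Leiria -> Évora -> Setúbal -> Guarda: 8 + 9 + 7 = 24
Leiria -> Aveiro -> Évora -> Setúbal -> Guarda: 5 + 9 + 9 + 7 = 30
Leiria -> Aveiro -> Setúbal -> Guarda: 5 + 9 + 7 = 21
Shortest: 21.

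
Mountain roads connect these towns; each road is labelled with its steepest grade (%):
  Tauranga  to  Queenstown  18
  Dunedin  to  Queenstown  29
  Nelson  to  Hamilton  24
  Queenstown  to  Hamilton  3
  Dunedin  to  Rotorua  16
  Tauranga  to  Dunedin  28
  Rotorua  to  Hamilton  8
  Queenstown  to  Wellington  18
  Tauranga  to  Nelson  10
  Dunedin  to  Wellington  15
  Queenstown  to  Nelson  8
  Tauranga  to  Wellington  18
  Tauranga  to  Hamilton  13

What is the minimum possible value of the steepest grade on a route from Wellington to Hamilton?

Some routes from Wellington to Hamilton:
Wellington - Dunedin - Rotorua - Hamilton: max(15, 16, 8) = 16
Wellington - Tauranga - Queenstown - Hamilton: max(18, 18, 3) = 18
Wellington - Queenstown - Tauranga - Hamilton: max(18, 18, 13) = 18
Wellington - Tauranga - Hamilton: max(18, 13) = 18
Wellington - Tauranga - Nelson - Queenstown - Hamilton: max(18, 10, 8, 3) = 18
Best route has worst link 16%.

16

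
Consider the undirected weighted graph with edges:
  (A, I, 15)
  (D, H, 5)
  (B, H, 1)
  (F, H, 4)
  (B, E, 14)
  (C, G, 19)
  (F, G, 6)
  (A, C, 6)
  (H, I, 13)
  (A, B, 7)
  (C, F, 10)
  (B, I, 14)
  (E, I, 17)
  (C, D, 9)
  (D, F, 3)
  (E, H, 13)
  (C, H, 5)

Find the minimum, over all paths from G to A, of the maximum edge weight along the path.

6

Comparing a few candidate routes:
G - F - H - C - A: max(6, 4, 5, 6) = 6
G - F - D - H - B - A: max(6, 3, 5, 1, 7) = 7
G - F - D - H - C - A: max(6, 3, 5, 5, 6) = 6
G - F - H - B - A: max(6, 4, 1, 7) = 7
The minimum achievable maximum is 6.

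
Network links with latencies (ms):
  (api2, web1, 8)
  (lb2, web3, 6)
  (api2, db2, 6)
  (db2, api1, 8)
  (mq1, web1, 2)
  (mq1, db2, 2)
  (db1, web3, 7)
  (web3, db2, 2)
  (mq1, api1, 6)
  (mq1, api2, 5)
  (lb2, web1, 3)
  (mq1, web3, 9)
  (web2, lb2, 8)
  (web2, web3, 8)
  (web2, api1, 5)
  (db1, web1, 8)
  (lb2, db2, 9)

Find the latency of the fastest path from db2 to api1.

Comparing a few candidate routes:
db2 -> api2 -> mq1 -> api1: 6 + 5 + 6 = 17
db2 -> web3 -> lb2 -> web1 -> mq1 -> api1: 2 + 6 + 3 + 2 + 6 = 19
db2 -> web3 -> mq1 -> api1: 2 + 9 + 6 = 17
db2 -> api1: 8
db2 -> mq1 -> api1: 2 + 6 = 8
db2 -> web3 -> web2 -> api1: 2 + 8 + 5 = 15
Best route has total 8 ms.

8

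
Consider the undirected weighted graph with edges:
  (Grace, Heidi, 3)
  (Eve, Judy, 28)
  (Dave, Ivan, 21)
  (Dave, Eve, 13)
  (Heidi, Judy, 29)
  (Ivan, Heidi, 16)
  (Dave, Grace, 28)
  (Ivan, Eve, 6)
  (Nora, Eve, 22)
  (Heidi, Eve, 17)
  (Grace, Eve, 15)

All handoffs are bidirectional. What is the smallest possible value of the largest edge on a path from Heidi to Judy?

28

Some routes from Heidi to Judy:
Heidi → Grace → Dave → Ivan → Eve → Judy: max(3, 28, 21, 6, 28) = 28
Heidi → Eve → Judy: max(17, 28) = 28
Heidi → Ivan → Eve → Judy: max(16, 6, 28) = 28
Heidi → Ivan → Dave → Eve → Judy: max(16, 21, 13, 28) = 28
Heidi → Ivan → Dave → Grace → Eve → Judy: max(16, 21, 28, 15, 28) = 28
The minimum achievable maximum is 28.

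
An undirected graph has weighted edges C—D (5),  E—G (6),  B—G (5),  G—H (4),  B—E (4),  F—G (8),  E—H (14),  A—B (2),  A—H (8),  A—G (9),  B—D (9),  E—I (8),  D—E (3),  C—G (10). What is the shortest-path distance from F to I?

Comparing a few candidate routes:
F→G→B→D→E→I: 8 + 5 + 9 + 3 + 8 = 33
F→G→A→B→E→I: 8 + 9 + 2 + 4 + 8 = 31
F→G→E→I: 8 + 6 + 8 = 22
F→G→B→E→I: 8 + 5 + 4 + 8 = 25
The minimum is 22.

22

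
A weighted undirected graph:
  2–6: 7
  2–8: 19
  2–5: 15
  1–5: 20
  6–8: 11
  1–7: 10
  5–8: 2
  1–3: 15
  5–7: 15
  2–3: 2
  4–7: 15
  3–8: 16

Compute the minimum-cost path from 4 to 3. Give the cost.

40

A few of the 4→3 routes:
4-7-5-2-3: 15 + 15 + 15 + 2 = 47
4-7-1-3: 15 + 10 + 15 = 40
4-7-5-8-3: 15 + 15 + 2 + 16 = 48
Best route has total 40.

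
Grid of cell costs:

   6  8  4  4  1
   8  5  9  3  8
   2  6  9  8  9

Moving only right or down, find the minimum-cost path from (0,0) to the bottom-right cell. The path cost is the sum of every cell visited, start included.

Take (0,0) → (0,1) → (0,2) → (0,3) → (0,4) → (1,4) → (2,4) for a total of 6 + 8 + 4 + 4 + 1 + 8 + 9 = 40.

40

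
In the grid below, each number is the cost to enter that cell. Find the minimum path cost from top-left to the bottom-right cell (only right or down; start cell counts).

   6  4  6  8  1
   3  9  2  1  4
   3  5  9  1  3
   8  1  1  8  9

32

Path r0c0 r0c1 r0c2 r1c2 r1c3 r2c3 r2c4 r3c4: 6 + 4 + 6 + 2 + 1 + 1 + 3 + 9 = 32.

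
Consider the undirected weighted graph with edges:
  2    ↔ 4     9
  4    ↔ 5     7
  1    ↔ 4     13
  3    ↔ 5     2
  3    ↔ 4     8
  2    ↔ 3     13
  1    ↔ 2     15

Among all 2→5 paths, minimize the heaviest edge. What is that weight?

9

Comparing a few candidate routes:
2 → 4 → 3 → 5: max(9, 8, 2) = 9
2 → 3 → 5: max(13, 2) = 13
2 → 4 → 5: max(9, 7) = 9
The minimum achievable maximum is 9.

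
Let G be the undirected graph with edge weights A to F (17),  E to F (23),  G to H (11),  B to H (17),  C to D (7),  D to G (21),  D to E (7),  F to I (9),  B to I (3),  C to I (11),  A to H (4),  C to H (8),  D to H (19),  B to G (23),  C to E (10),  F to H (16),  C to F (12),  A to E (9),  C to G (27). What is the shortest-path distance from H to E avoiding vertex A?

Some routes from H to E avoiding A:
H -> D -> E: 19 + 7 = 26
H -> C -> D -> E: 8 + 7 + 7 = 22
H -> C -> E: 8 + 10 = 18
The minimum is 18.

18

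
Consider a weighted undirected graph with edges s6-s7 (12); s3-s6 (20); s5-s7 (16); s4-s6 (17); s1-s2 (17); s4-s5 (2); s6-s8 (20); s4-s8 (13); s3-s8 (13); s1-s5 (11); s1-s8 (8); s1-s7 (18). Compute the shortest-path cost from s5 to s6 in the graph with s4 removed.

28

Checking several routes:
s5→s1→s7→s6: 11 + 18 + 12 = 41
s5→s1→s8→s6: 11 + 8 + 20 = 39
s5→s7→s6: 16 + 12 = 28
Best route has total 28.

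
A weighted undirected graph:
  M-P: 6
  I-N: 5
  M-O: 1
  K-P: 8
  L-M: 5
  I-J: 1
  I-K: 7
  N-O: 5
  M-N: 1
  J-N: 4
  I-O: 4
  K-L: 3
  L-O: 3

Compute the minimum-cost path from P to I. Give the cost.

Some routes from P to I:
P-M-N-O-I: 6 + 1 + 5 + 4 = 16
P-M-O-I: 6 + 1 + 4 = 11
P-K-I: 8 + 7 = 15
P-M-N-J-I: 6 + 1 + 4 + 1 = 12
P-M-N-I: 6 + 1 + 5 = 12
Shortest: 11.

11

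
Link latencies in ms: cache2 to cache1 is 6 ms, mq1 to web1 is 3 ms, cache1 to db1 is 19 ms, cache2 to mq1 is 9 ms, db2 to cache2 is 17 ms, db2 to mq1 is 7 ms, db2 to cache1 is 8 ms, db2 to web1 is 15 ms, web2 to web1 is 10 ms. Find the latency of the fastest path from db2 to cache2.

Candidate routes:
db2-cache1-cache2: 8 + 6 = 14
db2-cache2: 17
db2-web1-mq1-cache2: 15 + 3 + 9 = 27
db2-mq1-cache2: 7 + 9 = 16
The minimum is 14 ms.

14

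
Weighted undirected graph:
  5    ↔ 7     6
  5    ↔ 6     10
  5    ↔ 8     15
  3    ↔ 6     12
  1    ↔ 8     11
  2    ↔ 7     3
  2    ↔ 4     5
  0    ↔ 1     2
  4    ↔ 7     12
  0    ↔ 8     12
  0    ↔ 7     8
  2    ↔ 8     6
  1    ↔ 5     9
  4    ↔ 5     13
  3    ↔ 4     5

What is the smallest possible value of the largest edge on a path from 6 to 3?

Some routes from 6 to 3:
6 → 5 → 7 → 2 → 4 → 3: max(10, 6, 3, 5, 5) = 10
6 → 5 → 1 → 8 → 2 → 4 → 3: max(10, 9, 11, 6, 5, 5) = 11
6 → 5 → 1 → 0 → 7 → 2 → 4 → 3: max(10, 9, 2, 8, 3, 5, 5) = 10
6 → 5 → 7 → 0 → 1 → 8 → 2 → 4 → 3: max(10, 6, 8, 2, 11, 6, 5, 5) = 11
Smallest bottleneck: 10.

10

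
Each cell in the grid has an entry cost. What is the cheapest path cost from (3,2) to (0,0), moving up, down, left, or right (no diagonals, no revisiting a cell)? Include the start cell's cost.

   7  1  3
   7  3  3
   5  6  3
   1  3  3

Take [3,2] -> [2,2] -> [1,2] -> [0,2] -> [0,1] -> [0,0] for a total of 3 + 3 + 3 + 3 + 1 + 7 = 20.

20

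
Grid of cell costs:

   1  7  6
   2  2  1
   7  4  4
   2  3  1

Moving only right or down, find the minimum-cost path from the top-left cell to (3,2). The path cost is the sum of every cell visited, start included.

Best path: r0c0 → r1c0 → r1c1 → r1c2 → r2c2 → r3c2
Cost: 1 + 2 + 2 + 1 + 4 + 1 = 11

11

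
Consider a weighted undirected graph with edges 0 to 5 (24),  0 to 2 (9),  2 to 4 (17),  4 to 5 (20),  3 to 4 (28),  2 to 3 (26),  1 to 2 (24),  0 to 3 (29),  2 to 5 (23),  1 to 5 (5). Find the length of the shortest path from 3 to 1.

50

Some routes from 3 to 1:
3→4→5→1: 28 + 20 + 5 = 53
3→0→5→1: 29 + 24 + 5 = 58
3→2→5→1: 26 + 23 + 5 = 54
3→2→1: 26 + 24 = 50
Best route has total 50.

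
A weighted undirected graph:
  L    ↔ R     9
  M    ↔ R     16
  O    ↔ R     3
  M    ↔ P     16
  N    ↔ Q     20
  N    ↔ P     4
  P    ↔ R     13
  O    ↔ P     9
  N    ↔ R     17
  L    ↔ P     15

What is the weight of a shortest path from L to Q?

39

Comparing a few candidate routes:
L - R - O - P - N - Q: 9 + 3 + 9 + 4 + 20 = 45
L - R - N - Q: 9 + 17 + 20 = 46
L - P - N - Q: 15 + 4 + 20 = 39
The minimum is 39.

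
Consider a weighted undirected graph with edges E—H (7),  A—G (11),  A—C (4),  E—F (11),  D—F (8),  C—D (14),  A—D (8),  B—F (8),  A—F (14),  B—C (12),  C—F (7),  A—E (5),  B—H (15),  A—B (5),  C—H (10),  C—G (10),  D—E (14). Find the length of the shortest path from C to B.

9

A few of the C→B routes:
C - F - A - B: 7 + 14 + 5 = 26
C - B: 12
C - A - B: 4 + 5 = 9
C - F - B: 7 + 8 = 15
C - A - F - B: 4 + 14 + 8 = 26
C - H - B: 10 + 15 = 25
The minimum is 9.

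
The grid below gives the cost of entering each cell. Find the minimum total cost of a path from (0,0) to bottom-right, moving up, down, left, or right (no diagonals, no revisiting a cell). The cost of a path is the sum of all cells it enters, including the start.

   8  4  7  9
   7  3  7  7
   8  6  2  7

Path (0,0) → (0,1) → (1,1) → (2,1) → (2,2) → (2,3): 8 + 4 + 3 + 6 + 2 + 7 = 30.

30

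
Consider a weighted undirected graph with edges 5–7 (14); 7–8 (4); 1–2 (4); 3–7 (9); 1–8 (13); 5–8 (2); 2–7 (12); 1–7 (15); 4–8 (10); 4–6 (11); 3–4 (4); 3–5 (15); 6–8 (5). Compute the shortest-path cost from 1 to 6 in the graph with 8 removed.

Comparing a few candidate routes:
1→2→7→3→4→6: 4 + 12 + 9 + 4 + 11 = 40
1→7→5→3→4→6: 15 + 14 + 15 + 4 + 11 = 59
1→7→3→4→6: 15 + 9 + 4 + 11 = 39
The minimum is 39.

39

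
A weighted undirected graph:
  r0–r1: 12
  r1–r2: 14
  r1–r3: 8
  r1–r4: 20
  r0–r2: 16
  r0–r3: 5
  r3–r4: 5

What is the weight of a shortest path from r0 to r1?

Comparing a few candidate routes:
r0 → r1: 12
r0 → r2 → r1: 16 + 14 = 30
r0 → r3 → r1: 5 + 8 = 13
Shortest: 12.

12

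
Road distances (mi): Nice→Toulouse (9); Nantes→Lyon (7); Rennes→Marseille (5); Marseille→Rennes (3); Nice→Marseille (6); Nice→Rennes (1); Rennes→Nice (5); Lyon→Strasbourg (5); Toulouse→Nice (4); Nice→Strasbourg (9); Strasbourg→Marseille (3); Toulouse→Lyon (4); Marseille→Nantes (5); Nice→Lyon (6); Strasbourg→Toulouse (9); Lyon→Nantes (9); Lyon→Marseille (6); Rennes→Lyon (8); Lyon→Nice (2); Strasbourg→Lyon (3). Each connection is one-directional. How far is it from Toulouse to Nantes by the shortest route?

Checking several routes:
Toulouse - Nice - Rennes - Marseille - Nantes: 4 + 1 + 5 + 5 = 15
Toulouse - Lyon - Nantes: 4 + 9 = 13
Toulouse - Nice - Marseille - Nantes: 4 + 6 + 5 = 15
Toulouse - Lyon - Marseille - Nantes: 4 + 6 + 5 = 15
Best route has total 13 mi.

13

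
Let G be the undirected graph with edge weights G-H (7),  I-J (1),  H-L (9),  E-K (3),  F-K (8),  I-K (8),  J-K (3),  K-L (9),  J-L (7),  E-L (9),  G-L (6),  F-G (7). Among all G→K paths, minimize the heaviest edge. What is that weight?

Checking several routes:
G - L - J - K: max(6, 7, 3) = 7
G - H - L - K: max(7, 9, 9) = 9
G - L - J - I - K: max(6, 7, 1, 8) = 8
G - F - K: max(7, 8) = 8
Best route has worst link 7.

7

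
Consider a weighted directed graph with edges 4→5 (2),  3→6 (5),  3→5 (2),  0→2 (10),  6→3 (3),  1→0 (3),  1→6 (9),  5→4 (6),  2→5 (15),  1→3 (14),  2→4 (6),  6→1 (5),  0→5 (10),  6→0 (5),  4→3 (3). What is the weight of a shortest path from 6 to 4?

Some routes from 6 to 4:
6 → 0 → 2 → 4: 5 + 10 + 6 = 21
6 → 3 → 5 → 4: 3 + 2 + 6 = 11
6 → 1 → 0 → 2 → 4: 5 + 3 + 10 + 6 = 24
6 → 0 → 5 → 4: 5 + 10 + 6 = 21
The minimum is 11.

11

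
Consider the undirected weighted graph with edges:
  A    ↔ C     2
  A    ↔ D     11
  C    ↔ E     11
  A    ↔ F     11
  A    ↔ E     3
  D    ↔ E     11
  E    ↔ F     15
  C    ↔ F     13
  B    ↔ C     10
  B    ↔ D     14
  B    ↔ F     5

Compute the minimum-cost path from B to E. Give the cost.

Some routes from B to E:
B - C - A - E: 10 + 2 + 3 = 15
B - F - C - A - E: 5 + 13 + 2 + 3 = 23
B - F - E: 5 + 15 = 20
B - F - A - E: 5 + 11 + 3 = 19
B - C - E: 10 + 11 = 21
Best route has total 15.

15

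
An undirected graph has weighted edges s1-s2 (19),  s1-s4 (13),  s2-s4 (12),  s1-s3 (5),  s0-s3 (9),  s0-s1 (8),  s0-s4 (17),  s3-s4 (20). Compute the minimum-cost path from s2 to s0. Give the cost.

27

Some routes from s2 to s0:
s2-s4-s1-s0: 12 + 13 + 8 = 33
s2-s1-s0: 19 + 8 = 27
s2-s4-s0: 12 + 17 = 29
Best route has total 27.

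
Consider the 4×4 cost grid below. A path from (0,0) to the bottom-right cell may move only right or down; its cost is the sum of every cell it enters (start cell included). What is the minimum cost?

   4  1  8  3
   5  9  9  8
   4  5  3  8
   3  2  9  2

29

Path [0,0] [1,0] [2,0] [3,0] [3,1] [3,2] [3,3]: 4 + 5 + 4 + 3 + 2 + 9 + 2 = 29.
(Top row then right column would cost 34.)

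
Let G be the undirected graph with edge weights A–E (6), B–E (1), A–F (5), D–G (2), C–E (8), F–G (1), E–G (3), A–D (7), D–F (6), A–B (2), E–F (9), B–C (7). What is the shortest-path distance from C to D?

Checking several routes:
C-B-A-D: 7 + 2 + 7 = 16
C-E-G-D: 8 + 3 + 2 = 13
C-B-A-F-G-D: 7 + 2 + 5 + 1 + 2 = 17
C-E-G-F-D: 8 + 3 + 1 + 6 = 18
C-B-E-G-D: 7 + 1 + 3 + 2 = 13
C-B-E-G-F-D: 7 + 1 + 3 + 1 + 6 = 18
Shortest: 13.

13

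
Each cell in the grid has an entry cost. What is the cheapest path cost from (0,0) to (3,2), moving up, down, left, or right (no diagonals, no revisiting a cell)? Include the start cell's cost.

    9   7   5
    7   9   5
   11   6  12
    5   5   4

40

Cheapest: (0,0)→(0,1)→(1,1)→(2,1)→(3,1)→(3,2)
  9 + 7 + 9 + 6 + 5 + 4 = 40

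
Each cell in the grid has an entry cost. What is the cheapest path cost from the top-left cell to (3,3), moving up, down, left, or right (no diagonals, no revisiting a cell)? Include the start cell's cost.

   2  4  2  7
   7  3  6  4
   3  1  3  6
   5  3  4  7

Best path: [0,0]→[0,1]→[1,1]→[2,1]→[2,2]→[3,2]→[3,3]
Cost: 2 + 4 + 3 + 1 + 3 + 4 + 7 = 24

24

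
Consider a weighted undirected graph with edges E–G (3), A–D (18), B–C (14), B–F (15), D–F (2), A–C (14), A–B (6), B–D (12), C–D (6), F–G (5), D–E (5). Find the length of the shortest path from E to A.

23

Checking several routes:
E - D - B - A: 5 + 12 + 6 = 23
E - D - A: 5 + 18 = 23
E - D - C - A: 5 + 6 + 14 = 25
Best route has total 23.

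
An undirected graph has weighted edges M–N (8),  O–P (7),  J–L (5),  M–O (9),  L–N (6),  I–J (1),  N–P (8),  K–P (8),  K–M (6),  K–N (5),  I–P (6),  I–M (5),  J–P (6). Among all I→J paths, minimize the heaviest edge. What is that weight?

1

Some routes from I to J:
I - M - K - N - L - J: max(5, 6, 5, 6, 5) = 6
I - P - J: max(6, 6) = 6
I - J: max(1) = 1
Best route has worst link 1.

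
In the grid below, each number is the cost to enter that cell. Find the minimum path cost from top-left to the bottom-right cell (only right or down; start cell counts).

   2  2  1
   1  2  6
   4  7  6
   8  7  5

22

Cheapest: r0c0 -> r0c1 -> r0c2 -> r1c2 -> r2c2 -> r3c2
  2 + 2 + 1 + 6 + 6 + 5 = 22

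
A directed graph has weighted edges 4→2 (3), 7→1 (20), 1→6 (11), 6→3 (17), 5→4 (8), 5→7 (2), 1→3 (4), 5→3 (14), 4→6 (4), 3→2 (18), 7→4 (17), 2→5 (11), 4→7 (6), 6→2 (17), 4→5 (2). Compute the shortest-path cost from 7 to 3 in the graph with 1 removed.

Candidate routes:
7 → 4 → 5 → 3: 17 + 2 + 14 = 33
7 → 4 → 2 → 5 → 3: 17 + 3 + 11 + 14 = 45
7 → 4 → 6 → 3: 17 + 4 + 17 = 38
7 → 4 → 6 → 2 → 5 → 3: 17 + 4 + 17 + 11 + 14 = 63
Shortest: 33.

33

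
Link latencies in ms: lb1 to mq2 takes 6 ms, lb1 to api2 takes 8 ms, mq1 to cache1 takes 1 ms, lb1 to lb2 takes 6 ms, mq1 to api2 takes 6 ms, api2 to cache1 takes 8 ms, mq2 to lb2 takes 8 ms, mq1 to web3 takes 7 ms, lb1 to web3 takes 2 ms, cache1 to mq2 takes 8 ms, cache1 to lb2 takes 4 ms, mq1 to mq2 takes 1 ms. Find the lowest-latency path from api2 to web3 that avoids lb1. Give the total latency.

Paths from api2 to web3 avoiding lb1:
api2-cache1-mq1-web3: 8 + 1 + 7 = 16
api2-cache1-mq2-mq1-web3: 8 + 8 + 1 + 7 = 24
api2-cache1-lb2-mq2-mq1-web3: 8 + 4 + 8 + 1 + 7 = 28
api2-mq1-web3: 6 + 7 = 13
The minimum is 13 ms.

13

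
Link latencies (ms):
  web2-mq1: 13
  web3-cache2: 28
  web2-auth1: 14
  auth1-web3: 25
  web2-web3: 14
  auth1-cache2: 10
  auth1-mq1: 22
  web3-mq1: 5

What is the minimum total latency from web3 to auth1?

Candidate routes:
web3-mq1-auth1: 5 + 22 = 27
web3-mq1-web2-auth1: 5 + 13 + 14 = 32
web3-web2-auth1: 14 + 14 = 28
web3-auth1: 25
web3-web2-mq1-auth1: 14 + 13 + 22 = 49
web3-cache2-auth1: 28 + 10 = 38
The minimum is 25 ms.

25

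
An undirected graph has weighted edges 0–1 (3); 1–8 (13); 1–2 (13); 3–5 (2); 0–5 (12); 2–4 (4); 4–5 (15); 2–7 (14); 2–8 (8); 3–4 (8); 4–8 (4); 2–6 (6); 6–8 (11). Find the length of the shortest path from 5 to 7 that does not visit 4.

42

Paths from 5 to 7 avoiding 4:
5 → 0 → 1 → 8 → 2 → 7: 12 + 3 + 13 + 8 + 14 = 50
5 → 0 → 1 → 8 → 6 → 2 → 7: 12 + 3 + 13 + 11 + 6 + 14 = 59
5 → 0 → 1 → 2 → 7: 12 + 3 + 13 + 14 = 42
Best route has total 42.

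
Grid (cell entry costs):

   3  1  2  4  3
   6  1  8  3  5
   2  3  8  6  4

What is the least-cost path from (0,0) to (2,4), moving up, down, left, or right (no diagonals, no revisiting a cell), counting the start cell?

22

Path (0,0)→(0,1)→(0,2)→(0,3)→(0,4)→(1,4)→(2,4): 3 + 1 + 2 + 4 + 3 + 5 + 4 = 22.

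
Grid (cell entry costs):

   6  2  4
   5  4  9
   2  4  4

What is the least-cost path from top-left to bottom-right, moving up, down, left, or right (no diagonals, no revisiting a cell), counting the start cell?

Path (0,0) (0,1) (1,1) (2,1) (2,2): 6 + 2 + 4 + 4 + 4 = 20.

20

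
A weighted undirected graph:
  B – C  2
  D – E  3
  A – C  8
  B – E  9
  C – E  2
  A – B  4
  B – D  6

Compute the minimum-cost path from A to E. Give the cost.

A few of the A→E routes:
A→B→D→E: 4 + 6 + 3 = 13
A→B→C→E: 4 + 2 + 2 = 8
A→C→E: 8 + 2 = 10
A→B→E: 4 + 9 = 13
A→C→B→E: 8 + 2 + 9 = 19
The minimum is 8.

8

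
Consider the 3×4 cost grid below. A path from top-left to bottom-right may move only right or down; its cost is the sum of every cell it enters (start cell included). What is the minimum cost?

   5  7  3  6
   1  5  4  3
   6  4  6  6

Take r0c0→r1c0→r1c1→r1c2→r1c3→r2c3 for a total of 5 + 1 + 5 + 4 + 3 + 6 = 24.

24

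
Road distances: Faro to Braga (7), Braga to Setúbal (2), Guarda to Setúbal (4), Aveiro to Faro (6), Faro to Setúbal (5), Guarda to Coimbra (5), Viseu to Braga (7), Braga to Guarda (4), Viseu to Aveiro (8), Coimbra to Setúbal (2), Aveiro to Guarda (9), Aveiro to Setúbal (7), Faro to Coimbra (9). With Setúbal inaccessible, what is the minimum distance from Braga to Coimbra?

9

Some routes from Braga to Coimbra avoiding Setúbal:
Braga -> Guarda -> Coimbra: 4 + 5 = 9
Braga -> Faro -> Coimbra: 7 + 9 = 16
Braga -> Guarda -> Aveiro -> Faro -> Coimbra: 4 + 9 + 6 + 9 = 28
Braga -> Faro -> Aveiro -> Guarda -> Coimbra: 7 + 6 + 9 + 5 = 27
Shortest: 9.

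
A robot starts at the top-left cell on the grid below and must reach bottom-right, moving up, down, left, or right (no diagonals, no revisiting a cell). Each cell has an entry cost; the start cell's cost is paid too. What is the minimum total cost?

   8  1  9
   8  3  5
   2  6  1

18

Path [0,0] -> [0,1] -> [1,1] -> [1,2] -> [2,2]: 8 + 1 + 3 + 5 + 1 = 18.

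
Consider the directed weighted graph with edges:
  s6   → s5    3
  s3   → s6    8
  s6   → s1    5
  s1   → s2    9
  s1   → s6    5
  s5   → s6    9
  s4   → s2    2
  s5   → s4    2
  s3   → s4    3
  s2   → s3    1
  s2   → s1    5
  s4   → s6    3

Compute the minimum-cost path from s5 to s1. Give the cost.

9

Paths from s5 to s1:
s5-s6-s1: 9 + 5 = 14
s5-s4-s2-s3-s6-s1: 2 + 2 + 1 + 8 + 5 = 18
s5-s4-s2-s1: 2 + 2 + 5 = 9
s5-s4-s6-s1: 2 + 3 + 5 = 10
Best route has total 9.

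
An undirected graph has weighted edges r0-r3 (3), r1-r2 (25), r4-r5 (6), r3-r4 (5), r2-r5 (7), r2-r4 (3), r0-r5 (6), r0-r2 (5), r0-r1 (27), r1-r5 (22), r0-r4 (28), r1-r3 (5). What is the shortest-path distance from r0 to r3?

3

Comparing a few candidate routes:
r0 - r3: 3
r0 - r2 - r4 - r3: 5 + 3 + 5 = 13
r0 - r5 - r4 - r3: 6 + 6 + 5 = 17
The minimum is 3.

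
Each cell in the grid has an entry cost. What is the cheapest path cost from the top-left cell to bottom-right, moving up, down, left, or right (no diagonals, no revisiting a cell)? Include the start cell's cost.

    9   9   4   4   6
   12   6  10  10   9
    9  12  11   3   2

41

Path (0,0) (0,1) (0,2) (0,3) (1,3) (2,3) (2,4): 9 + 9 + 4 + 4 + 10 + 3 + 2 = 41.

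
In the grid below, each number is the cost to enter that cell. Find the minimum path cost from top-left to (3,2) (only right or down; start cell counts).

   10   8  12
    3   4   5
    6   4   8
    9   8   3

32

One optimal route is (0,0) -> (1,0) -> (1,1) -> (2,1) -> (2,2) -> (3,2).
Its cost is 10 + 3 + 4 + 4 + 8 + 3 = 32.
For comparison, the top-then-right route costs 46.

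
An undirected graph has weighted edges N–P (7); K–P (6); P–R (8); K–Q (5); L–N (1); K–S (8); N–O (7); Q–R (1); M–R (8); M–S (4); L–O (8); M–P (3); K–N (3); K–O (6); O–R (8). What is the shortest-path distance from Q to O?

9

Comparing a few candidate routes:
Q-R-O: 1 + 8 = 9
Q-R-P-N-O: 1 + 8 + 7 + 7 = 23
Q-K-N-O: 5 + 3 + 7 = 15
Q-K-O: 5 + 6 = 11
Q-K-N-L-O: 5 + 3 + 1 + 8 = 17
Q-R-P-K-O: 1 + 8 + 6 + 6 = 21
Best route has total 9.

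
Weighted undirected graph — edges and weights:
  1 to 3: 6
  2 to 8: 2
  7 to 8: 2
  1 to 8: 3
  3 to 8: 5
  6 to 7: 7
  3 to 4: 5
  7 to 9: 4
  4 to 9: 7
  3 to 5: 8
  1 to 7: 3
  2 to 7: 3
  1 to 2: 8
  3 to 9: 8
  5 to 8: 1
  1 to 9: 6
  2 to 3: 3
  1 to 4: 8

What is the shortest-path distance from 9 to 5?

7

Some routes from 9 to 5:
9 → 7 → 2 → 8 → 5: 4 + 3 + 2 + 1 = 10
9 → 7 → 8 → 5: 4 + 2 + 1 = 7
9 → 1 → 8 → 5: 6 + 3 + 1 = 10
9 → 7 → 1 → 8 → 5: 4 + 3 + 3 + 1 = 11
Shortest: 7.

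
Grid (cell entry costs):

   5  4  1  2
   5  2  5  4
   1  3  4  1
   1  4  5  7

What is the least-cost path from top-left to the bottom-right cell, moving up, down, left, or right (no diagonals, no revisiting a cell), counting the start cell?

Cheapest: [0,0] [0,1] [0,2] [0,3] [1,3] [2,3] [3,3]
  5 + 4 + 1 + 2 + 4 + 1 + 7 = 24

24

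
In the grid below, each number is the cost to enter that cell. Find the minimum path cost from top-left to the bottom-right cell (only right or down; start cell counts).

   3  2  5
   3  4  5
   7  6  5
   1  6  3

22

Cheapest: (0,0) → (0,1) → (1,1) → (1,2) → (2,2) → (3,2)
  3 + 2 + 4 + 5 + 5 + 3 = 22
(Top row then right column would cost 23.)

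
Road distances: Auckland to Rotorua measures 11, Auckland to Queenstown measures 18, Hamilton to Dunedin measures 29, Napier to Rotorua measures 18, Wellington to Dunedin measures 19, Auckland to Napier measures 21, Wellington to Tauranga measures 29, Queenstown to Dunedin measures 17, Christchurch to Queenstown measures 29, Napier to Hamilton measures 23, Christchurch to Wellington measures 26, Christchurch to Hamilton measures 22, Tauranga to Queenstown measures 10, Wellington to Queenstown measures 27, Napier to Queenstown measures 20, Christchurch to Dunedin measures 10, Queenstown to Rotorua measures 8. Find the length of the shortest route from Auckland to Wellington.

45

A few of the Auckland→Wellington routes:
Auckland -> Queenstown -> Tauranga -> Wellington: 18 + 10 + 29 = 57
Auckland -> Rotorua -> Queenstown -> Wellington: 11 + 8 + 27 = 46
Auckland -> Rotorua -> Queenstown -> Dunedin -> Wellington: 11 + 8 + 17 + 19 = 55
Auckland -> Rotorua -> Queenstown -> Tauranga -> Wellington: 11 + 8 + 10 + 29 = 58
Auckland -> Queenstown -> Dunedin -> Wellington: 18 + 17 + 19 = 54
Auckland -> Queenstown -> Wellington: 18 + 27 = 45
Shortest: 45.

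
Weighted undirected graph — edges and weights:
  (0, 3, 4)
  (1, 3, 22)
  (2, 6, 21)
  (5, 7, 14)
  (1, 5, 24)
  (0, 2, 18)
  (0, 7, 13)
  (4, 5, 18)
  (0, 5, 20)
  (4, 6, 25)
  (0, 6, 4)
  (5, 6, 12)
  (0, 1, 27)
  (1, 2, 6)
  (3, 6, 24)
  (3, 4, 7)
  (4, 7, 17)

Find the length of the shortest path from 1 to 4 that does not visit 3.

Checking several routes:
1→2→6→4: 6 + 21 + 25 = 52
1→5→4: 24 + 18 = 42
1→2→0→6→4: 6 + 18 + 4 + 25 = 53
Shortest: 42.

42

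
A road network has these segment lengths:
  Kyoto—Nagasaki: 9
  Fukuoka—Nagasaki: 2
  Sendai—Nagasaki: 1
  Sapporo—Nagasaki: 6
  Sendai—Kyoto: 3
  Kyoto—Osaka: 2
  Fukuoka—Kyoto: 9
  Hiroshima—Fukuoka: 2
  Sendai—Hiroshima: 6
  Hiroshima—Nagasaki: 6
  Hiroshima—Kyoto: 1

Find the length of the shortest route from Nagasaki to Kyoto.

Some routes from Nagasaki to Kyoto:
Nagasaki - Hiroshima - Kyoto: 6 + 1 = 7
Nagasaki - Kyoto: 9
Nagasaki - Sendai - Hiroshima - Kyoto: 1 + 6 + 1 = 8
Nagasaki - Sendai - Kyoto: 1 + 3 = 4
Nagasaki - Fukuoka - Kyoto: 2 + 9 = 11
Nagasaki - Fukuoka - Hiroshima - Kyoto: 2 + 2 + 1 = 5
Shortest: 4.

4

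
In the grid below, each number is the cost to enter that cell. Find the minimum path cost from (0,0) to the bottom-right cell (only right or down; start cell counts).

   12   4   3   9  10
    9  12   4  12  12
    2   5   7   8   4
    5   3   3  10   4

Best path: r0c0 → r0c1 → r0c2 → r1c2 → r2c2 → r2c3 → r2c4 → r3c4
Cost: 12 + 4 + 3 + 4 + 7 + 8 + 4 + 4 = 46
(Top row then right column would cost 58.)

46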